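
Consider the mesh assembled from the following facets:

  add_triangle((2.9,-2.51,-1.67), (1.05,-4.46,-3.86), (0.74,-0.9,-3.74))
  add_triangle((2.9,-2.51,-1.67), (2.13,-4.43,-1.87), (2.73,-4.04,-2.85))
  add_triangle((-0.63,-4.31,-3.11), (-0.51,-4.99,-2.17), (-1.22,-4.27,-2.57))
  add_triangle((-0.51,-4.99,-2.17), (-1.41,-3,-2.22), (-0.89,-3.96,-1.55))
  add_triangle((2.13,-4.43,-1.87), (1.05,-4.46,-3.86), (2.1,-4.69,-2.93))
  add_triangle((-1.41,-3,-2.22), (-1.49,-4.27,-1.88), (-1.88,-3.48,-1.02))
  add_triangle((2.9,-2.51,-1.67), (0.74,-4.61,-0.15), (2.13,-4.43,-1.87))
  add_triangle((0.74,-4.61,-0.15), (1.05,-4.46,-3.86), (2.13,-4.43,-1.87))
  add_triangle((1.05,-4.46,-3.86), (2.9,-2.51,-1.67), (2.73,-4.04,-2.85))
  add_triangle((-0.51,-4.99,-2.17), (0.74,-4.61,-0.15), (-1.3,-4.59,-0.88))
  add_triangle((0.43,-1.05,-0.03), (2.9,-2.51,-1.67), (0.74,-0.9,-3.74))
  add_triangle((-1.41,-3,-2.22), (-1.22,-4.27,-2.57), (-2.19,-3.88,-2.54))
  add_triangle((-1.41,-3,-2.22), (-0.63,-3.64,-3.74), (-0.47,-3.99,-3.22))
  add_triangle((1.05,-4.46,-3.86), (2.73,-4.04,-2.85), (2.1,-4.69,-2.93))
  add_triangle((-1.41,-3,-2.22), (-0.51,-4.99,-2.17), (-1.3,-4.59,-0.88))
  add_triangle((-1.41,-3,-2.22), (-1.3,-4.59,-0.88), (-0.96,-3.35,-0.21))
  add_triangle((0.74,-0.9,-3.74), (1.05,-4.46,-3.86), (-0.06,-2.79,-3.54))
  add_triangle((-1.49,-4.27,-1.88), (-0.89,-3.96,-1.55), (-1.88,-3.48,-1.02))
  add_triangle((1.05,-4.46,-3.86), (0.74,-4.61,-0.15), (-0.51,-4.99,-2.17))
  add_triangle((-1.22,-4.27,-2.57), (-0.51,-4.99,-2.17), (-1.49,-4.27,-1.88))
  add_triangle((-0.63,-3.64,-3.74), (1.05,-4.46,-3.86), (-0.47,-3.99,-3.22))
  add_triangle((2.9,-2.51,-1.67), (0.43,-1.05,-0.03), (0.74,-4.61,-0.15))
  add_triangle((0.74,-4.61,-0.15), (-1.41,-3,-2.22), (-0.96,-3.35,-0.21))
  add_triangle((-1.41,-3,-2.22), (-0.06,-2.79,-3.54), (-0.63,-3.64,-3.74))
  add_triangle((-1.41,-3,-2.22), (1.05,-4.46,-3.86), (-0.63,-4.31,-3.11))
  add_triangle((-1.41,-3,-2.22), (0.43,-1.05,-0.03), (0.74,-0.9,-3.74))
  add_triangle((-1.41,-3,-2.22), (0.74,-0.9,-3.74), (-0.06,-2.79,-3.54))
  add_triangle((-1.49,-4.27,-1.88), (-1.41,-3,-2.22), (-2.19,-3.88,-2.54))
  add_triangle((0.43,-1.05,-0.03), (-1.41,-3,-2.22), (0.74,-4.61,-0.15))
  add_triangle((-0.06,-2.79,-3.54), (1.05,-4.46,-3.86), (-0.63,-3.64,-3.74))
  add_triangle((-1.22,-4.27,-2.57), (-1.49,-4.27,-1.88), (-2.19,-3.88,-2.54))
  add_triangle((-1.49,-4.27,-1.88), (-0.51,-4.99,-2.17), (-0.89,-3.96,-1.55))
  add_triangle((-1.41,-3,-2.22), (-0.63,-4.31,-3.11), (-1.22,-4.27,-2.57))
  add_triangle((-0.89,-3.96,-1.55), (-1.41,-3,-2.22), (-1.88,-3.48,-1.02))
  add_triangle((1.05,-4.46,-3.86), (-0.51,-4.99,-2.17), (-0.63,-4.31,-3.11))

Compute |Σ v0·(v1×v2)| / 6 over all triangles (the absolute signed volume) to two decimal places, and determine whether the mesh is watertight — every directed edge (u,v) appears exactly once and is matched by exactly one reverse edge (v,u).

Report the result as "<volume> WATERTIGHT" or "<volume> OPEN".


Per-triangle v0·(v1×v2)/6:
  t1: +5.2796
  t2: +1.0760
  t3: +0.6929
  t4: -0.5273
  t5: +0.5415
  t6: +0.5583
  t7: +1.5797
  t8: +3.6069
  t9: +0.4454
  t10: +2.4058
  t11: -1.1130
  t12: +0.2384
  t13: +0.5907
  t14: +1.0144
  t15: +1.6567
  t16: +0.1994
  t17: +2.0196
  t18: +0.2709
  t19: +4.2573
  t20: +0.6098
  t21: +0.8756
  t22: +0.3271
  t23: -2.2956
  t24: +0.1426
  t25: +0.5154
  t26: -1.8538
  t27: +1.0653
  t28: -0.3201
  t29: -0.4203
  t30: +0.9296
  t31: +0.5704
  t32: +0.1601
  t33: +0.3804
  t34: -0.9239
  t35: +1.8502
Σ = +26.4060 → |volume| = 26.41

Directed edges: 105 total; 9 unmatched, e.g. (2.13,-4.43,-1.87)→(2.73,-4.04,-2.85) → open.

26.41 OPEN


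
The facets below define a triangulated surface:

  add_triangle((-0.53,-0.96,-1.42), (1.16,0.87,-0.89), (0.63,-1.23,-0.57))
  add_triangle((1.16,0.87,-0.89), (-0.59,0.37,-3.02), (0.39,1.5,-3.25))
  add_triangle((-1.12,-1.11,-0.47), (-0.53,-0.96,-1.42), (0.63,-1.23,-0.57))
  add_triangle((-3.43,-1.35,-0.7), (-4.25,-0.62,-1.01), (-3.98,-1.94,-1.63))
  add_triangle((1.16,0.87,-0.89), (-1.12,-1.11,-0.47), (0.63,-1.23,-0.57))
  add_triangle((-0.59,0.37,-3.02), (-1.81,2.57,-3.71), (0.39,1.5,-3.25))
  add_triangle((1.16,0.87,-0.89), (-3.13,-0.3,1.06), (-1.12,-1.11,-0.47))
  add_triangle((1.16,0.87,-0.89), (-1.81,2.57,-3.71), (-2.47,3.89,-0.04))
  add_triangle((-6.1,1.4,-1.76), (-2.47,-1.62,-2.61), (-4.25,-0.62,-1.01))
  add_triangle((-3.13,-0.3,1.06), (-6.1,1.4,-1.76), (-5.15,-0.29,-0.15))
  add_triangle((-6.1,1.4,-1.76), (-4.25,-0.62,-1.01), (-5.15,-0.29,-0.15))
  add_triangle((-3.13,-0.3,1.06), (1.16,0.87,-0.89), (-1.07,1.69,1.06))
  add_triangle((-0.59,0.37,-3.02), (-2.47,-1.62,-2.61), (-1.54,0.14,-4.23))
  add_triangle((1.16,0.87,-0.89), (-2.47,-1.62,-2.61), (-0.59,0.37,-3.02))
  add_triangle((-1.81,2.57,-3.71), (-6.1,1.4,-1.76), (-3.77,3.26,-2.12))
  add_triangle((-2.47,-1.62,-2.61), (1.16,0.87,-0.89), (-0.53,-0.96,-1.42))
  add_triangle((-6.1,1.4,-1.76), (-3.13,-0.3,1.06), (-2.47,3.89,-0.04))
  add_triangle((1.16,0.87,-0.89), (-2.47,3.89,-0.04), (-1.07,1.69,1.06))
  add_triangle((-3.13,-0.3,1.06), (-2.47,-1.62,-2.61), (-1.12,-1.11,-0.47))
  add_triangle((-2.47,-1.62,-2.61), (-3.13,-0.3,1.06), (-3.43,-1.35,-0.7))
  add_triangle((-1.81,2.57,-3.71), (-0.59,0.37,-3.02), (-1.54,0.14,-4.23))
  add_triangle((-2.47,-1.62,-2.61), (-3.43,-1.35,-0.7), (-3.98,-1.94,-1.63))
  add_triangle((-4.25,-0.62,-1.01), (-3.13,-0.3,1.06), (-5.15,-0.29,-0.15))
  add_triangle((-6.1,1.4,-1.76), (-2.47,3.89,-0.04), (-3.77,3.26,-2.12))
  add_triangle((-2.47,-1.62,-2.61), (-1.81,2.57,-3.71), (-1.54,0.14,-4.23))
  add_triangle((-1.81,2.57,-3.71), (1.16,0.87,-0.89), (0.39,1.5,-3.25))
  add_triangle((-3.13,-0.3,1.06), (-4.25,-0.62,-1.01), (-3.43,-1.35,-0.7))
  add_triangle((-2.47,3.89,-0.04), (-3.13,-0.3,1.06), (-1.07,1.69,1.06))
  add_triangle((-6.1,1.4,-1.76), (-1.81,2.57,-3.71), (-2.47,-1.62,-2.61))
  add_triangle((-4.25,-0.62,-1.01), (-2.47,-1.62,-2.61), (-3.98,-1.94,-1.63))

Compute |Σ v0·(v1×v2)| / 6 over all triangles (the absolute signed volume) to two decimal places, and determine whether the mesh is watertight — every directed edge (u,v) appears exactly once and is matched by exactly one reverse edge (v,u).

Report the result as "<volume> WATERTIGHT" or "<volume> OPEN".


Per-triangle v0·(v1×v2)/6:
  t1: +0.5918
  t2: +0.3472
  t3: +0.3468
  t4: +0.5226
  t5: -0.4330
  t6: +1.6932
  t7: -0.5962
  t8: +4.1913
  t9: +3.5582
  t10: +1.5546
  t11: +1.8432
  t12: -0.7411
  t13: +0.3236
  t14: +0.5516
  t15: +5.5000
  t16: +0.5720
  t17: +7.3287
  t18: +1.1979
  t19: +1.1898
  t20: -0.4928
  t21: +0.9664
  t22: -0.1468
  t23: +0.4703
  t24: +5.1252
  t25: +3.1746
  t26: +1.0503
  t27: +1.0983
  t28: +2.3215
  t29: +11.2436
  t30: +1.3375
Σ = +55.6904 → |volume| = 55.69

Directed edges: 90 total; 6 unmatched, e.g. (-1.12,-1.11,-0.47)→(-0.53,-0.96,-1.42) → open.

55.69 OPEN


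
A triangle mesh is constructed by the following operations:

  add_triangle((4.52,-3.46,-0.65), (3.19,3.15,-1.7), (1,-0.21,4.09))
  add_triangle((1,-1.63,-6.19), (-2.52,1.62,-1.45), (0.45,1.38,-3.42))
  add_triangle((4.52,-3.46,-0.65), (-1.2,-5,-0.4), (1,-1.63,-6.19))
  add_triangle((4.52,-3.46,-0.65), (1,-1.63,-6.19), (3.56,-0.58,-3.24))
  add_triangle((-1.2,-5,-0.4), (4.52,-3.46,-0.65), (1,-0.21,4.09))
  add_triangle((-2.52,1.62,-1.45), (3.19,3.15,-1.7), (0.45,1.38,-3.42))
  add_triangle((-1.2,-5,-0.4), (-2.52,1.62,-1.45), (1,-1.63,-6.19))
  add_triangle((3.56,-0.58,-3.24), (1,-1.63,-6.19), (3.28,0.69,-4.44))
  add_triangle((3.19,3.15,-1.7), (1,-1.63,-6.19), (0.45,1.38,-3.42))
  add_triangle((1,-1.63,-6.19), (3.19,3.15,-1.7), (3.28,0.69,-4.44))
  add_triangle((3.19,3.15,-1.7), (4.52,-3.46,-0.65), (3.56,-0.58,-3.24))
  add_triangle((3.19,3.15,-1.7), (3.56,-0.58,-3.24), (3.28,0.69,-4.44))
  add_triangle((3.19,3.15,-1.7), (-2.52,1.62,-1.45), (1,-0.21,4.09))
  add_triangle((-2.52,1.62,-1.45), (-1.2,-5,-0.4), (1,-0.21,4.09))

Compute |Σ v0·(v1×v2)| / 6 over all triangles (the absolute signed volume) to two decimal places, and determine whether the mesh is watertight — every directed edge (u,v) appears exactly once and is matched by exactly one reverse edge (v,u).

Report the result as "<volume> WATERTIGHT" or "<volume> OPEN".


Per-triangle v0·(v1×v2)/6:
  t1: +18.3546
  t2: +6.2685
  t3: +26.5851
  t4: +11.5473
  t5: +18.6375
  t6: +5.5571
  t7: +16.5198
  t8: +5.1020
  t9: +7.2397
  t10: +3.9199
  t11: +9.4862
  t12: +4.0418
  t13: +8.3197
  t14: +8.5722
Σ = +150.1516 → |volume| = 150.15

Directed edges: 42 total, each appears once with its reverse present → watertight.

150.15 WATERTIGHT


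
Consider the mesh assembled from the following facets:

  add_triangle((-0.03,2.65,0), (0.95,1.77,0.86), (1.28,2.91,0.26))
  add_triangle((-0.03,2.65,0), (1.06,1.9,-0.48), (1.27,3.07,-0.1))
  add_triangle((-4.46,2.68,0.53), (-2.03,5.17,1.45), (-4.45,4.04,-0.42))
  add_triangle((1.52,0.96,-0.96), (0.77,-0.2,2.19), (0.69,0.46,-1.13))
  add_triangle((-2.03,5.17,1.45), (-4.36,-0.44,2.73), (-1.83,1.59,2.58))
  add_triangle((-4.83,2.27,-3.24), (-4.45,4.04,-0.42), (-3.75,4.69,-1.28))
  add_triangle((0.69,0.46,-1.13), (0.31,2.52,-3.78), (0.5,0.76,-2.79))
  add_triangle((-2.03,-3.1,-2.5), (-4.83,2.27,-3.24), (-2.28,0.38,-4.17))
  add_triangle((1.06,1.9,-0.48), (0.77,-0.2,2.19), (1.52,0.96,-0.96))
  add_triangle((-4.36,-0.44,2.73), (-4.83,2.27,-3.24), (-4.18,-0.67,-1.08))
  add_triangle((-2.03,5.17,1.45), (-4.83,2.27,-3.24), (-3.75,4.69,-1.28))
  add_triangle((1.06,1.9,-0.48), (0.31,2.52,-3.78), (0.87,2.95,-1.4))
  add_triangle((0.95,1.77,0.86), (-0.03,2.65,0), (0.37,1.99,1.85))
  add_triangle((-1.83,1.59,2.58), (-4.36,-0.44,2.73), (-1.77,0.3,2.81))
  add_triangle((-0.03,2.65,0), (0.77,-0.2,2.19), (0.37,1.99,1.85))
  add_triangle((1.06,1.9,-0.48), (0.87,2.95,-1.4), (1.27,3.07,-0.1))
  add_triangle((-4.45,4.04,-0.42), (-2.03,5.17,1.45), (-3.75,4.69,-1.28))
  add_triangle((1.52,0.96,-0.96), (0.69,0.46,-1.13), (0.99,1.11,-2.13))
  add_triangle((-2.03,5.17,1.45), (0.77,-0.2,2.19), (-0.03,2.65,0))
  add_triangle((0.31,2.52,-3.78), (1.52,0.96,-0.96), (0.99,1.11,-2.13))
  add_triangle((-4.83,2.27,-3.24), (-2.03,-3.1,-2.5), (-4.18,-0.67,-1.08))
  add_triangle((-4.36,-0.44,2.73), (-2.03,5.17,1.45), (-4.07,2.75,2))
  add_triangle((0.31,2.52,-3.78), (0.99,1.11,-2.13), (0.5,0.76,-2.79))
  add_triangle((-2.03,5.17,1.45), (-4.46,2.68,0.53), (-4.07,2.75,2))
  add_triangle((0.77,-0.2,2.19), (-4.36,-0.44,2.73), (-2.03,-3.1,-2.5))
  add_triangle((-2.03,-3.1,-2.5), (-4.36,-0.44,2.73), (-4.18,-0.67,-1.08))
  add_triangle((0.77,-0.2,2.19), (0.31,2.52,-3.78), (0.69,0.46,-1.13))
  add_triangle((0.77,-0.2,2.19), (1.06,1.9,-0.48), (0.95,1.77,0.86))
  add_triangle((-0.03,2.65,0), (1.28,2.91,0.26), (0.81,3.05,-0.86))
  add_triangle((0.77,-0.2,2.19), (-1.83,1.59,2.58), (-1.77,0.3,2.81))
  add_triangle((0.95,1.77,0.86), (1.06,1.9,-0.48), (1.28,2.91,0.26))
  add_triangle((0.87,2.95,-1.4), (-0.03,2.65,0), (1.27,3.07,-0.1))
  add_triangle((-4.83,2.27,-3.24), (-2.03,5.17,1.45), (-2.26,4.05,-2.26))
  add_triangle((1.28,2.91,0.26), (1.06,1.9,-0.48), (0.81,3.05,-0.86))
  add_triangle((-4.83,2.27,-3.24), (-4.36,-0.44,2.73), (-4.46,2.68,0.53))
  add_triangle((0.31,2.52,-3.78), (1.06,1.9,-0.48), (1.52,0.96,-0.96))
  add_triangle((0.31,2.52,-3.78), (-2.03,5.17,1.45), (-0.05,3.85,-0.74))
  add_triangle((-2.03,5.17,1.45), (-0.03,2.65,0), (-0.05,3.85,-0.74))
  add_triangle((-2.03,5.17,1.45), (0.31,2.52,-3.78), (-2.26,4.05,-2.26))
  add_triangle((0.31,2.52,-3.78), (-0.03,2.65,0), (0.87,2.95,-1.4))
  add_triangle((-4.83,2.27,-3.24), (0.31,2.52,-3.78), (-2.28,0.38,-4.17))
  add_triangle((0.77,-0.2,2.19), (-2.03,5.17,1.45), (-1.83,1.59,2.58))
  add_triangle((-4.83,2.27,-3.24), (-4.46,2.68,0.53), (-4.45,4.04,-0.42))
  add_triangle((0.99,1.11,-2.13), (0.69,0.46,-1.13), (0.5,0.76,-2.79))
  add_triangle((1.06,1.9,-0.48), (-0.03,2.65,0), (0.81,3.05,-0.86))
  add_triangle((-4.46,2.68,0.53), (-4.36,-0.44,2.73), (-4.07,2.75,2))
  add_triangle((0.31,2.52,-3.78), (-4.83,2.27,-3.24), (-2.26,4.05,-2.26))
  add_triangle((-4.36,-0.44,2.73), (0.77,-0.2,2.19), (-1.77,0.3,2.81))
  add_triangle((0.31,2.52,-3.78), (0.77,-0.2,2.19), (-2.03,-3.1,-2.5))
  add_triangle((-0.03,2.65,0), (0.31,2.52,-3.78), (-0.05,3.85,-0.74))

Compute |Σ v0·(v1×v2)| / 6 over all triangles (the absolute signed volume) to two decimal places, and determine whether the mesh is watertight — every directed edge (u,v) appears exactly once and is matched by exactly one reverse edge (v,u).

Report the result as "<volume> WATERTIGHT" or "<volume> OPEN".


Per-triangle v0·(v1×v2)/6:
  t1: +0.3873
  t2: -0.2288
  t3: +4.0134
  t4: +0.1043
  t5: +5.3707
  t6: +4.1071
  t7: -0.3638
  t8: +7.9838
  t9: +0.8672
  t10: +8.5381
  t11: -2.4332
  t12: +0.5450
  t13: +0.6435
  t14: +1.6957
  t15: -0.2476
  t16: +0.2578
  t17: +3.8502
  t18: +0.0760
  t19: +2.3986
  t20: +0.4458
  t21: +8.0402
  t22: +2.5529
  t23: +0.5121
  t24: +4.1790
  t25: +6.3826
  t26: +7.0983
  t27: -0.6496
  t28: +0.3903
  t29: +0.5957
  t30: +1.2817
  t31: +0.1304
  t32: +0.7669
  t33: +9.2878
  t34: +0.2907
  t35: +9.7147
  t36: +1.2289
  t37: +3.6134
  t38: +0.6485
  t39: +6.3918
  t40: +1.2989
  t41: +7.8864
  t42: +3.6050
  t43: +4.3187
  t44: +0.0770
  t45: -0.2318
  t46: +3.9494
  t47: +7.9954
  t48: +1.2728
  t49: +1.0775
  t50: +0.1214
Σ = +131.8378 → |volume| = 131.84

Directed edges: 150 total; 6 unmatched, e.g. (-2.28,0.38,-4.17)→(-2.03,-3.1,-2.5) → open.

131.84 OPEN


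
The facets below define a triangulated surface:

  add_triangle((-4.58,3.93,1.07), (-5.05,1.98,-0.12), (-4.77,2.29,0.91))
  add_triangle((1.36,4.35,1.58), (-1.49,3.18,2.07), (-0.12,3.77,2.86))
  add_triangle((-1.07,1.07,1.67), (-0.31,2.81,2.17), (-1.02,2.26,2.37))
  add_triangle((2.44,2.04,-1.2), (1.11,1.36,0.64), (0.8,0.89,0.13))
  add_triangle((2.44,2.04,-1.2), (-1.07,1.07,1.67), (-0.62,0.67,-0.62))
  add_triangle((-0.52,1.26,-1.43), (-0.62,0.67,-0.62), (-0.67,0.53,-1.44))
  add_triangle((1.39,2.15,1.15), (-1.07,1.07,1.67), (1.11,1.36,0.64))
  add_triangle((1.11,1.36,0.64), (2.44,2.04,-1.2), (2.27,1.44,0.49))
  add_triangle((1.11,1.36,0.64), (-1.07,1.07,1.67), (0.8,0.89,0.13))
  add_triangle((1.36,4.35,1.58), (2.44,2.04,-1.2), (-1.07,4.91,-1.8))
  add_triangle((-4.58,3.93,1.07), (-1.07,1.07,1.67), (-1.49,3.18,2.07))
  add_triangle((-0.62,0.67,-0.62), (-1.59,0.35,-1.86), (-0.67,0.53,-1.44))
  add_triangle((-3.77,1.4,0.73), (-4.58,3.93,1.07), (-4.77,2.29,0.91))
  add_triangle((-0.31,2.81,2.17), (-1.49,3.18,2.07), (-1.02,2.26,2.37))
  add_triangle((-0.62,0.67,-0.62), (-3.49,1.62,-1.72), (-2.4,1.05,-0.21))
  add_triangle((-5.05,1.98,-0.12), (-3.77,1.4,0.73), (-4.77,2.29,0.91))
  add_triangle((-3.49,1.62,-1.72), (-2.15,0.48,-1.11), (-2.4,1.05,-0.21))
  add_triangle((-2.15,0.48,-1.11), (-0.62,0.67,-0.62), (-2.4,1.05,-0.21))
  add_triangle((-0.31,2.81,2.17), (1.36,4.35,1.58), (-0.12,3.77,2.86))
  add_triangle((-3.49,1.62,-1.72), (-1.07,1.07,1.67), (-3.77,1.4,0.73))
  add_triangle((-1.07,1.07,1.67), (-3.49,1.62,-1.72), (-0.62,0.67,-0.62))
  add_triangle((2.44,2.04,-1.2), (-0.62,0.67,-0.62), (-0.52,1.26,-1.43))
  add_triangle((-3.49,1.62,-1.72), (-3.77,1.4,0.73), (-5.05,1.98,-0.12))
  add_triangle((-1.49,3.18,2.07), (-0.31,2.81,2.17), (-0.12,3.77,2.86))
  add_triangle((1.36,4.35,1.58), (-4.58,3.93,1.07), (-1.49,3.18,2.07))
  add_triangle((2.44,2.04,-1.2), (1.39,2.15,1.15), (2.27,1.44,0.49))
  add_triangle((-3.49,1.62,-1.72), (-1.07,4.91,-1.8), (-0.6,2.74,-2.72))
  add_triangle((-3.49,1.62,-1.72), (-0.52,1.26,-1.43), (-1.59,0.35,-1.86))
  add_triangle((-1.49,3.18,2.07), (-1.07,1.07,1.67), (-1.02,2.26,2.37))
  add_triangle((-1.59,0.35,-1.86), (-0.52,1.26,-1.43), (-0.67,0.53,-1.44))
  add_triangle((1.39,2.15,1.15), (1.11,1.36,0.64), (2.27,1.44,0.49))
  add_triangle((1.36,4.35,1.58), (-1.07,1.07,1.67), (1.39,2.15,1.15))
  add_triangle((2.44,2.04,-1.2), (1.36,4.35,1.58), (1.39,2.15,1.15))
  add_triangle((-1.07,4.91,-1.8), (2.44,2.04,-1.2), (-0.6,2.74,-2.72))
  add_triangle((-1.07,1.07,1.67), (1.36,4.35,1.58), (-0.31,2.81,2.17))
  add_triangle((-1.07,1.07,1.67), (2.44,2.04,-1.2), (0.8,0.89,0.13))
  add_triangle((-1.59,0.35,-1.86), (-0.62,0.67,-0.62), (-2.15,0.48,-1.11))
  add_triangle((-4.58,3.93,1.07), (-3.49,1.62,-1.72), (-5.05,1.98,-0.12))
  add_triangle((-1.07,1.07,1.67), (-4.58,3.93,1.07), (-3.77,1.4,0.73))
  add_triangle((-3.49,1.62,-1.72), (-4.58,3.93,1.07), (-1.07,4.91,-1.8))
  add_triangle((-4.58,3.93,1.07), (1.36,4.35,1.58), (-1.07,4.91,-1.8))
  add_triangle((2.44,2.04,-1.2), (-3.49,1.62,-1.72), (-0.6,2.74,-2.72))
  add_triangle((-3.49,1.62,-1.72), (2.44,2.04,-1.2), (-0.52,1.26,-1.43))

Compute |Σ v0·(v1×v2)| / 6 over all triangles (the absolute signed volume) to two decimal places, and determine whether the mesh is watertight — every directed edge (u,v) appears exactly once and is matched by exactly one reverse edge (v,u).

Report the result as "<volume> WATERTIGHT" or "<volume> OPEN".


Per-triangle v0·(v1×v2)/6:
  t1: +1.4218
  t2: +1.8233
  t3: +0.0260
  t4: -0.0147
  t5: -1.2917
  t6: -0.0738
  t7: +0.0356
  t8: -0.5030
  t9: -0.1078
  t10: +8.3479
  t11: +1.8615
  t12: -0.1035
  t13: +0.0788
  t14: +0.4725
  t15: +0.2046
  t16: +0.3569
  t17: +0.2950
  t18: -0.2513
  t19: -0.2023
  t20: -1.3104
  t21: -0.5934
  t22: -0.1772
  t23: -0.0659
  t24: +0.0809
  t25: +4.4970
  t26: +0.9868
  t27: +4.4012
  t28: +0.9027
  t29: +0.2910
  t30: +0.1159
  t31: -0.0188
  t32: +1.0427
  t33: +1.4924
  t34: +4.0506
  t35: -0.0662
  t36: -0.3153
  t37: -0.1985
  t38: +3.1904
  t39: +1.9715
  t40: +9.8766
  t41: +14.4157
  t42: -1.0339
  t43: +0.7425
Σ = +56.6540 → |volume| = 56.65

Directed edges: 129 total; 3 unmatched, e.g. (-3.49,1.62,-1.72)→(-2.15,0.48,-1.11) → open.

56.65 OPEN


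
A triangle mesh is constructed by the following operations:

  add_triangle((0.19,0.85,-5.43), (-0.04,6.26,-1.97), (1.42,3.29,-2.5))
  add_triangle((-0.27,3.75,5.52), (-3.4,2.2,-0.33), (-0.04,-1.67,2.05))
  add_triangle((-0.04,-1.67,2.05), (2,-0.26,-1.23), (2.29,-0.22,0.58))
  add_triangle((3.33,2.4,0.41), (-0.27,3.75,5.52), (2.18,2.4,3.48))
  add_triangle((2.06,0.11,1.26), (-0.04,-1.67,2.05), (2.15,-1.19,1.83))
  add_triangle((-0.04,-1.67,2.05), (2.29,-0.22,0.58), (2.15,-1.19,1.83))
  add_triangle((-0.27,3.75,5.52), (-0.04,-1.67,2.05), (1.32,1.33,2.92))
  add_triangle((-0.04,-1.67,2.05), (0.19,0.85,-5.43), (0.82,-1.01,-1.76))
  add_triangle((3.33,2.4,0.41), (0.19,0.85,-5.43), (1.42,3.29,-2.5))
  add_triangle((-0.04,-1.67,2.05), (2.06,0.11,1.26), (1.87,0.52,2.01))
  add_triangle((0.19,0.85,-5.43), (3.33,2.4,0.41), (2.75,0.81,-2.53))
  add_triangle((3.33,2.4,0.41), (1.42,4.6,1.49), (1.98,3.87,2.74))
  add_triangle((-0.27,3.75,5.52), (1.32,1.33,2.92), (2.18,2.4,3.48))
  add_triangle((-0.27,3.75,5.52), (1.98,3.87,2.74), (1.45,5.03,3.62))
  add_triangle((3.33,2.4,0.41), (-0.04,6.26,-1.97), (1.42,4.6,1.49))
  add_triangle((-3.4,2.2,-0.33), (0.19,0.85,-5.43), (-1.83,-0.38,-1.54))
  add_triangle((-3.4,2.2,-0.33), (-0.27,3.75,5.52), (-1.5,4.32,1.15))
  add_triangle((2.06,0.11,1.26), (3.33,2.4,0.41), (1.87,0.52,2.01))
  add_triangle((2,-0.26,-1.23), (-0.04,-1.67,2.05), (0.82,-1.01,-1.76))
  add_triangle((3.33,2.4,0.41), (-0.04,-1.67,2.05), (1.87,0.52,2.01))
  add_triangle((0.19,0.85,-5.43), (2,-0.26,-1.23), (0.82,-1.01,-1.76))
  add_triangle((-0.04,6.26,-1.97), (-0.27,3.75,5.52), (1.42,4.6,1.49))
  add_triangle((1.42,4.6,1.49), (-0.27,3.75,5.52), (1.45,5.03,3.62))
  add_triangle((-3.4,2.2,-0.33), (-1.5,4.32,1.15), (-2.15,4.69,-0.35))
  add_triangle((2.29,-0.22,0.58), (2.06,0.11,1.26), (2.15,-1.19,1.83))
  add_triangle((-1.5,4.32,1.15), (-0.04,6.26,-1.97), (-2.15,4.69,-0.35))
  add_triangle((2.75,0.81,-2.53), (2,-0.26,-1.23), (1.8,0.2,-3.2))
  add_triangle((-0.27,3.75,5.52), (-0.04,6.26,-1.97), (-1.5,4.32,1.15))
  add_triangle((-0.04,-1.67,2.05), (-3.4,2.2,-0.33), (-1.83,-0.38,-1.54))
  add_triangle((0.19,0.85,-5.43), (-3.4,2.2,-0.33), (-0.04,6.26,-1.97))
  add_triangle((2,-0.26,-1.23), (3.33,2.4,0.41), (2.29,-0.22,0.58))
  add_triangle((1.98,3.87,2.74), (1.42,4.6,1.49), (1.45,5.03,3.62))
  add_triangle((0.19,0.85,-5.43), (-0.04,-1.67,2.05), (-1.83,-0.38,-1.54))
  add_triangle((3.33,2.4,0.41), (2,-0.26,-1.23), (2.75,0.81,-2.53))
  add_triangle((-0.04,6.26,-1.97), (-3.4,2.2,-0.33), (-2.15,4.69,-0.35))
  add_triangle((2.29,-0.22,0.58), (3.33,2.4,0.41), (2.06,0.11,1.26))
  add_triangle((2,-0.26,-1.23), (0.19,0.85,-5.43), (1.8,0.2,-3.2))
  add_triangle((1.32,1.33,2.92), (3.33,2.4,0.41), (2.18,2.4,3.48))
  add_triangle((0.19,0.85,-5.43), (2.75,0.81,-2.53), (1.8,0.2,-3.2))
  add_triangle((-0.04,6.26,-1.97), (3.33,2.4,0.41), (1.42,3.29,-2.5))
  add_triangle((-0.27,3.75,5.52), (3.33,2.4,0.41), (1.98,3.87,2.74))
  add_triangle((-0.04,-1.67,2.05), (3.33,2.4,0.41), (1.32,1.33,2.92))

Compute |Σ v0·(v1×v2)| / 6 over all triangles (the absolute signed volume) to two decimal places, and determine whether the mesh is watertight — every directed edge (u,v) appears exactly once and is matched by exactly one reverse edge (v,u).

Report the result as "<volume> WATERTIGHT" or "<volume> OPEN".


148.10 WATERTIGHT

Per-triangle v0·(v1×v2)/6:
  t1: +7.4630
  t2: +9.4911
  t3: +1.1628
  t4: +4.4765
  t5: +0.6344
  t6: +0.0479
  t7: +4.0855
  t8: +0.8891
  t9: +5.8015
  t10: +0.7953
  t11: +4.6824
  t12: +3.1718
  t13: +1.4617
  t14: +1.9932
  t15: +8.4910
  t16: +5.5803
  t17: +7.9018
  t18: +0.8955
  t19: +1.3111
  t20: -0.6771
  t21: +1.9661
  t22: +10.8860
  t23: +1.8397
  t24: +2.6901
  t25: +0.4282
  t26: +3.8211
  t27: +0.6932
  t28: +9.6485
  t29: +3.1297
  t30: +18.1635
  t31: +1.8139
  t32: +1.3157
  t33: +2.3179
  t34: +1.7486
  t35: +3.1761
  t36: +0.8173
  t37: +0.1584
  t38: +0.5935
  t39: +1.3572
  t40: +6.8640
  t41: +2.0645
  t42: +2.9435
Σ = +148.0957 → |volume| = 148.10

Directed edges: 126 total, each appears once with its reverse present → watertight.


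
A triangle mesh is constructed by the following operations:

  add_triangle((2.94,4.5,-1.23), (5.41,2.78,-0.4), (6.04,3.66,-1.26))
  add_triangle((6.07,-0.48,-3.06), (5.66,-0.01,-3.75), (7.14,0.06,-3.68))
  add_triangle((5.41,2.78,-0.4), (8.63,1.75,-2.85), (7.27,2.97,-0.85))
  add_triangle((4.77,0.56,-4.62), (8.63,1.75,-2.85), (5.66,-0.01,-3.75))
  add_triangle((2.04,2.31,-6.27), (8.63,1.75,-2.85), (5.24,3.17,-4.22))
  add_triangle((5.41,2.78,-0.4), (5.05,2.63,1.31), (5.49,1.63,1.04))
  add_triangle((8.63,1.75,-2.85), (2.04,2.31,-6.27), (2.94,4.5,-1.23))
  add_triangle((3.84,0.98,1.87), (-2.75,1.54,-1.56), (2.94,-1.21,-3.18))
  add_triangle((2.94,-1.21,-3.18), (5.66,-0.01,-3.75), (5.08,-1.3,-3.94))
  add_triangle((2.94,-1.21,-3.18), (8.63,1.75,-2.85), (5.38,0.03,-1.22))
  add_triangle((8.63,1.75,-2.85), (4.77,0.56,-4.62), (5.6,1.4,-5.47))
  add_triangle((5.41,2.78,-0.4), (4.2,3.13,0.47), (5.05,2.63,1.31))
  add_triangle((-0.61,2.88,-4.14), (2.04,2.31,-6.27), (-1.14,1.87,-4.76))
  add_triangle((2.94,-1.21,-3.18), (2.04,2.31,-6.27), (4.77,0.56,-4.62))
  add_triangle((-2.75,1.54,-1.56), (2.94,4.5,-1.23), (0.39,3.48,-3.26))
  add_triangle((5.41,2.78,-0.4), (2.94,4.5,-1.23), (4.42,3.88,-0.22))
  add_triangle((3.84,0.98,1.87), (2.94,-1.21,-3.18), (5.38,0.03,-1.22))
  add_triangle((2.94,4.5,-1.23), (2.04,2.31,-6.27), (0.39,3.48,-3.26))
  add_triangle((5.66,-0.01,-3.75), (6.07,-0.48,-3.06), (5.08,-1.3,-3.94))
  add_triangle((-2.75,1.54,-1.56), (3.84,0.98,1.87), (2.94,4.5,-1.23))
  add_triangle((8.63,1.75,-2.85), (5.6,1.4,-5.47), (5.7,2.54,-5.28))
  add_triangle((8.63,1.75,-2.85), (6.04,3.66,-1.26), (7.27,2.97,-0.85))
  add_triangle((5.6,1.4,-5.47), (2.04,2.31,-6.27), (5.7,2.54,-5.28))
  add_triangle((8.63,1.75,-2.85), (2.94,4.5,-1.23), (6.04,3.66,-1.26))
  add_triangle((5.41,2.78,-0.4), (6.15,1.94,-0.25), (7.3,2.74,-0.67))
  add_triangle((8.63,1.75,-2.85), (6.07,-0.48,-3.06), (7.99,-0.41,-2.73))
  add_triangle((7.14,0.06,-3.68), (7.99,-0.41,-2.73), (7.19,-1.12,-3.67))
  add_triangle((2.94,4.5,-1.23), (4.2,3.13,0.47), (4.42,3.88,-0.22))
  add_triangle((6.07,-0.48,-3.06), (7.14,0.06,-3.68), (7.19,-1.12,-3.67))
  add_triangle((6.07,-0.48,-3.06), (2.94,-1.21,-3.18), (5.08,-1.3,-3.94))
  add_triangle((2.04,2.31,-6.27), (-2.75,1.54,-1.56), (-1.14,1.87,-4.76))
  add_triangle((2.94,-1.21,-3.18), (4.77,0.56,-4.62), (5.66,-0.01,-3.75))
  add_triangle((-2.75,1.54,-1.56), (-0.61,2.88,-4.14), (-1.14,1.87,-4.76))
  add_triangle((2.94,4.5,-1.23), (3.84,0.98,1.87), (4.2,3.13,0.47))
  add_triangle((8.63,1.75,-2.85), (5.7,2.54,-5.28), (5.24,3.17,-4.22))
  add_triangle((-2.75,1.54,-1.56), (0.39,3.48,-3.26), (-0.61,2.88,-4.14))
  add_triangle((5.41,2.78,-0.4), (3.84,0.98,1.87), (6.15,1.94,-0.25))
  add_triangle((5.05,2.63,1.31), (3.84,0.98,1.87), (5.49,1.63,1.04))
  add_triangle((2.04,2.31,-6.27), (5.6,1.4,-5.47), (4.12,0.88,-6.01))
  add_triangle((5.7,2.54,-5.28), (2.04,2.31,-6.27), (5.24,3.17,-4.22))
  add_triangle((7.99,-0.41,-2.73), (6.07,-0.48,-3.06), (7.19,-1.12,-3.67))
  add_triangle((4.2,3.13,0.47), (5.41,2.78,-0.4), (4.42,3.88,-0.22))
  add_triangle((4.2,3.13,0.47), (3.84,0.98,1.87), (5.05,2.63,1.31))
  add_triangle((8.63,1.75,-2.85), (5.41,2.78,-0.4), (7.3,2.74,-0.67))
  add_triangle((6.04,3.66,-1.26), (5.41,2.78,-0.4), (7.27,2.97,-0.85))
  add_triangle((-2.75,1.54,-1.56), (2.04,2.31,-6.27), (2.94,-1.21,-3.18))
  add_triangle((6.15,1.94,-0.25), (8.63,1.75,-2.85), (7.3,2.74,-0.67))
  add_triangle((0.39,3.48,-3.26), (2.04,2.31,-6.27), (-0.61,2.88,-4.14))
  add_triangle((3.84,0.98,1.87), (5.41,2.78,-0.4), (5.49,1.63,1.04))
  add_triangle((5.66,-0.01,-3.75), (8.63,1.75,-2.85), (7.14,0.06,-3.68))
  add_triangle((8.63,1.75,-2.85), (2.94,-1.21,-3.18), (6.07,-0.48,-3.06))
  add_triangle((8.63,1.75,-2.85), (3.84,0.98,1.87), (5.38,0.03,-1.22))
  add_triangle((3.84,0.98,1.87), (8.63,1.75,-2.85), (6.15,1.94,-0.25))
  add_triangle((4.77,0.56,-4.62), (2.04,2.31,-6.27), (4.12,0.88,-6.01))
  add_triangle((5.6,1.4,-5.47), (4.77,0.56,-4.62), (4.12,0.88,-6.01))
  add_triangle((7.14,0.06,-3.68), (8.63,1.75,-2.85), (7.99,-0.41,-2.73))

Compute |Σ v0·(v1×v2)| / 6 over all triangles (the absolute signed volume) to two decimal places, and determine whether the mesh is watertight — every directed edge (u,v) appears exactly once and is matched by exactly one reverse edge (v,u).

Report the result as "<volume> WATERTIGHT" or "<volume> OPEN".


Per-triangle v0·(v1×v2)/6:
  t1: +1.6845
  t2: +0.5309
  t3: -0.7709
  t4: +3.9684
  t5: -10.1731
  t6: +1.8535
  t7: +30.7166
  t8: -6.8938
  t9: +0.8479
  t10: +4.8174
  t11: +3.2789
  t12: +1.4504
  t13: +3.5685
  t14: +5.8563
  t15: +4.8950
  t16: +1.7567
  t17: +0.8537
  t18: +8.8848
  t19: +1.4254
  t20: +3.2891
  t21: +5.9160
  t22: +3.8515
  t23: +4.9346
  t24: +5.0326
  t25: +0.3300
  t26: -2.8572
  t27: +1.9295
  t28: +0.5155
  t29: -0.0736
  t30: -0.1792
  t31: -2.3161
  t32: +2.3196
  t33: +2.6439
  t34: +0.2744
  t35: +5.3425
  t36: +2.3810
  t37: +2.1866
  t38: +1.2338
  t39: +3.9347
  t40: +4.3183
  t41: -0.7139
  t42: +1.0386
  t43: +0.1616
  t44: +1.7014
  t45: +0.7184
  t46: +6.1853
  t47: +1.4920
  t48: +3.7111
  t49: -1.0184
  t50: +1.5530
  t51: -2.6943
  t52: +4.9500
  t53: +2.6118
  t54: -1.9714
  t55: +1.1777
  t56: +3.6782
Σ = +126.1399 → |volume| = 126.14

Directed edges: 168 total, each appears once with its reverse present → watertight.

126.14 WATERTIGHT


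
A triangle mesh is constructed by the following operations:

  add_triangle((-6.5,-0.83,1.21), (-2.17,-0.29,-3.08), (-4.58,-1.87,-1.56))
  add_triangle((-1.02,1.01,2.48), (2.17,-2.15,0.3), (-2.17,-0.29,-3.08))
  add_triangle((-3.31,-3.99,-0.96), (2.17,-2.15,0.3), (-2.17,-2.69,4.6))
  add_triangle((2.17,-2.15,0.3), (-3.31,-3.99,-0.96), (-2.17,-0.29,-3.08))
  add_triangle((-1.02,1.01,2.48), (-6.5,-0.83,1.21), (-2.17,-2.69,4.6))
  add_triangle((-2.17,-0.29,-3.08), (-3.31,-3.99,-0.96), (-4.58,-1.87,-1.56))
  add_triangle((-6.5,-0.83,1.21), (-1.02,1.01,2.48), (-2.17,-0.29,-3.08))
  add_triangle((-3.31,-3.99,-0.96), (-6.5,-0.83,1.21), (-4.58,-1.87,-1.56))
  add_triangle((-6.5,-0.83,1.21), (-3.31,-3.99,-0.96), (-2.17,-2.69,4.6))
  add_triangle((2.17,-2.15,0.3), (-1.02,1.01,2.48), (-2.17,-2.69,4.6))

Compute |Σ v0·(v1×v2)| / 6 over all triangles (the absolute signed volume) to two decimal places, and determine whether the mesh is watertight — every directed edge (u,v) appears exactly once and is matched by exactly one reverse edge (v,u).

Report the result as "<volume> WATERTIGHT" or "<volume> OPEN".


Per-triangle v0·(v1×v2)/6:
  t1: +4.8169
  t2: -2.3136
  t3: +13.7622
  t4: +6.8656
  t5: +11.1696
  t6: +4.6385
  t7: +4.2716
  t8: +7.1293
  t9: +20.3362
  t10: +4.5869
Σ = +75.2632 → |volume| = 75.26

Directed edges: 30 total, each appears once with its reverse present → watertight.

75.26 WATERTIGHT


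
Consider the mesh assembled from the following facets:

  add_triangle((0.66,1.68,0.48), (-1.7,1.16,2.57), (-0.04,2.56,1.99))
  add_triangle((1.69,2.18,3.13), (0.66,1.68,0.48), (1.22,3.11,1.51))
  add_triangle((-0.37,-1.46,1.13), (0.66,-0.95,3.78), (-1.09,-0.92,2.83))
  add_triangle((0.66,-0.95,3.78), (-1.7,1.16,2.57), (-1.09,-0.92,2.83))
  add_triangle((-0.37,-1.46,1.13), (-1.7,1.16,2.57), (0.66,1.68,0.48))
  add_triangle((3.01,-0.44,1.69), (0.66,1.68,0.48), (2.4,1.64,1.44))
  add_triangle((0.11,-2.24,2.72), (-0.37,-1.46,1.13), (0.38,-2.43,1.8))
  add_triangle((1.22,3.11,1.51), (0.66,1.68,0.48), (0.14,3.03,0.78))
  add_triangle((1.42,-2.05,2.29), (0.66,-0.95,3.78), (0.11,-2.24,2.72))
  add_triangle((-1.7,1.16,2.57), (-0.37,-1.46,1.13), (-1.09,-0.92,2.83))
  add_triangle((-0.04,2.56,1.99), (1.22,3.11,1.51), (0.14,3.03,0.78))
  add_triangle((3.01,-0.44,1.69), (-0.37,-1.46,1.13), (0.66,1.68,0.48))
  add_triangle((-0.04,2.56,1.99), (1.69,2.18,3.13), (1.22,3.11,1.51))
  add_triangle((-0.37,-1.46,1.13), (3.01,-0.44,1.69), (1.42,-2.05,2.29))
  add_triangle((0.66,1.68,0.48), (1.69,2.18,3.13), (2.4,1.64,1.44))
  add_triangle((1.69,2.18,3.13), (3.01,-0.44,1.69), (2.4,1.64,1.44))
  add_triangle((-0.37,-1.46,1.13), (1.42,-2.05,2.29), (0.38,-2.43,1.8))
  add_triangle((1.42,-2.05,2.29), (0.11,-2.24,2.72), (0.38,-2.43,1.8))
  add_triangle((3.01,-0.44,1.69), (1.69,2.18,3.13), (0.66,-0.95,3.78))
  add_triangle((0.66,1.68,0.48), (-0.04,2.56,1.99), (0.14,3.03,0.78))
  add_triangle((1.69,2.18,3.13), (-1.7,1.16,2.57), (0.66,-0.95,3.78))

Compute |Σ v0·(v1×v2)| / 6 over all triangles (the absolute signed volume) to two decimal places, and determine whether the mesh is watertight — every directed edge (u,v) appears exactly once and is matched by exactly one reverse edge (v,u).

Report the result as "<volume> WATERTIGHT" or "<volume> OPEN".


Per-triangle v0·(v1×v2)/6:
  t1: +0.1042
  t2: +0.1463
  t3: +1.0990
  t4: +2.0849
  t5: -1.0615
  t6: -0.0269
  t7: +0.2523
  t8: +0.1828
  t9: +1.3393
  t10: +0.3046
  t11: +0.7801
  t12: -1.2753
  t13: +1.4445
  t14: -0.1026
  t15: +1.0058
  t16: +2.0658
  t17: -0.2085
  t18: +0.5474
  t19: +5.0851
  t20: -0.3952
  t21: +5.3169
Σ = +18.6890 → |volume| = 18.69

Directed edges: 63 total; 9 unmatched, e.g. (-1.7,1.16,2.57)→(-0.04,2.56,1.99) → open.

18.69 OPEN


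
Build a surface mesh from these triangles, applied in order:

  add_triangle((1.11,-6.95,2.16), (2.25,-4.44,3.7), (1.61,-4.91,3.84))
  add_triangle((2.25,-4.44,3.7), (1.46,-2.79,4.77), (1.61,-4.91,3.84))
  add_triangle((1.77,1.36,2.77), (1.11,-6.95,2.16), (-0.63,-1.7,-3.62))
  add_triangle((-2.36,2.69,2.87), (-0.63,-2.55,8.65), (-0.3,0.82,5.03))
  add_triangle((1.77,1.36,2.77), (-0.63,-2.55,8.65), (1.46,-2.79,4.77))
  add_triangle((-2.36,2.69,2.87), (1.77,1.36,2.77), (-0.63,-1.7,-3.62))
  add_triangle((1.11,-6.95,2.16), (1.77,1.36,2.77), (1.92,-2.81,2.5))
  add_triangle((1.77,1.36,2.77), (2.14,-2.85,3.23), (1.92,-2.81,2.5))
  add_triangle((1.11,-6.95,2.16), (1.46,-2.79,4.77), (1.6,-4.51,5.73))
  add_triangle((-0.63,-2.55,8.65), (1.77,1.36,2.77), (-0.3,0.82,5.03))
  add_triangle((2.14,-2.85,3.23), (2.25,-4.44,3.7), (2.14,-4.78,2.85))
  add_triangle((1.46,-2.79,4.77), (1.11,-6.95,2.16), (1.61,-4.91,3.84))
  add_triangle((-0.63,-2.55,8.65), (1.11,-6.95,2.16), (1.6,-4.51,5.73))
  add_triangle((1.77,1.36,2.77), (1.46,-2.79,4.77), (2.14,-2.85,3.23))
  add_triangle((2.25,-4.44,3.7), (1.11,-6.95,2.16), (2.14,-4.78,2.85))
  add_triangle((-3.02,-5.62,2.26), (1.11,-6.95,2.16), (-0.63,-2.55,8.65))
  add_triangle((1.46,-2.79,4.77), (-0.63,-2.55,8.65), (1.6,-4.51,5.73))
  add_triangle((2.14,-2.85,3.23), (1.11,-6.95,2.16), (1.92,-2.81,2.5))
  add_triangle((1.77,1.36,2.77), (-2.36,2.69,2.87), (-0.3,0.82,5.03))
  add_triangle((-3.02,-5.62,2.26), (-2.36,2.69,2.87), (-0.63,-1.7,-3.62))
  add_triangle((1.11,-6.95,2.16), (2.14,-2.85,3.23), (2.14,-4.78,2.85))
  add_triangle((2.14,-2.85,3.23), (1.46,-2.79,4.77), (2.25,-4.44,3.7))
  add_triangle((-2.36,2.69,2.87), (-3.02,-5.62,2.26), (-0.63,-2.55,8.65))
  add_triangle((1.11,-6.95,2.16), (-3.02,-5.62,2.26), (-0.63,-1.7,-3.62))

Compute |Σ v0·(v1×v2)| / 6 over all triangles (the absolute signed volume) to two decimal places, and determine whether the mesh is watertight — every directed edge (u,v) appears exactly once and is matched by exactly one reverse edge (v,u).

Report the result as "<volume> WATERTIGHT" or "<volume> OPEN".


161.71 WATERTIGHT

Per-triangle v0·(v1×v2)/6:
  t1: +1.9109
  t2: +1.5803
  t3: +6.2149
  t4: +7.4793
  t5: +9.6051
  t6: +1.1450
  t7: -1.6964
  t8: +0.5187
  t9: +1.1089
  t10: +6.3378
  t11: +0.4049
  t12: +1.0144
  t13: +13.2071
  t14: +3.4322
  t15: +1.2642
  t16: +35.0394
  t17: +3.3256
  t18: +0.8204
  t19: +5.2720
  t20: +14.2908
  t21: -1.0752
  t22: +1.2296
  t23: +29.9179
  t24: +19.3607
Σ = +161.7084 → |volume| = 161.71

Directed edges: 72 total, each appears once with its reverse present → watertight.


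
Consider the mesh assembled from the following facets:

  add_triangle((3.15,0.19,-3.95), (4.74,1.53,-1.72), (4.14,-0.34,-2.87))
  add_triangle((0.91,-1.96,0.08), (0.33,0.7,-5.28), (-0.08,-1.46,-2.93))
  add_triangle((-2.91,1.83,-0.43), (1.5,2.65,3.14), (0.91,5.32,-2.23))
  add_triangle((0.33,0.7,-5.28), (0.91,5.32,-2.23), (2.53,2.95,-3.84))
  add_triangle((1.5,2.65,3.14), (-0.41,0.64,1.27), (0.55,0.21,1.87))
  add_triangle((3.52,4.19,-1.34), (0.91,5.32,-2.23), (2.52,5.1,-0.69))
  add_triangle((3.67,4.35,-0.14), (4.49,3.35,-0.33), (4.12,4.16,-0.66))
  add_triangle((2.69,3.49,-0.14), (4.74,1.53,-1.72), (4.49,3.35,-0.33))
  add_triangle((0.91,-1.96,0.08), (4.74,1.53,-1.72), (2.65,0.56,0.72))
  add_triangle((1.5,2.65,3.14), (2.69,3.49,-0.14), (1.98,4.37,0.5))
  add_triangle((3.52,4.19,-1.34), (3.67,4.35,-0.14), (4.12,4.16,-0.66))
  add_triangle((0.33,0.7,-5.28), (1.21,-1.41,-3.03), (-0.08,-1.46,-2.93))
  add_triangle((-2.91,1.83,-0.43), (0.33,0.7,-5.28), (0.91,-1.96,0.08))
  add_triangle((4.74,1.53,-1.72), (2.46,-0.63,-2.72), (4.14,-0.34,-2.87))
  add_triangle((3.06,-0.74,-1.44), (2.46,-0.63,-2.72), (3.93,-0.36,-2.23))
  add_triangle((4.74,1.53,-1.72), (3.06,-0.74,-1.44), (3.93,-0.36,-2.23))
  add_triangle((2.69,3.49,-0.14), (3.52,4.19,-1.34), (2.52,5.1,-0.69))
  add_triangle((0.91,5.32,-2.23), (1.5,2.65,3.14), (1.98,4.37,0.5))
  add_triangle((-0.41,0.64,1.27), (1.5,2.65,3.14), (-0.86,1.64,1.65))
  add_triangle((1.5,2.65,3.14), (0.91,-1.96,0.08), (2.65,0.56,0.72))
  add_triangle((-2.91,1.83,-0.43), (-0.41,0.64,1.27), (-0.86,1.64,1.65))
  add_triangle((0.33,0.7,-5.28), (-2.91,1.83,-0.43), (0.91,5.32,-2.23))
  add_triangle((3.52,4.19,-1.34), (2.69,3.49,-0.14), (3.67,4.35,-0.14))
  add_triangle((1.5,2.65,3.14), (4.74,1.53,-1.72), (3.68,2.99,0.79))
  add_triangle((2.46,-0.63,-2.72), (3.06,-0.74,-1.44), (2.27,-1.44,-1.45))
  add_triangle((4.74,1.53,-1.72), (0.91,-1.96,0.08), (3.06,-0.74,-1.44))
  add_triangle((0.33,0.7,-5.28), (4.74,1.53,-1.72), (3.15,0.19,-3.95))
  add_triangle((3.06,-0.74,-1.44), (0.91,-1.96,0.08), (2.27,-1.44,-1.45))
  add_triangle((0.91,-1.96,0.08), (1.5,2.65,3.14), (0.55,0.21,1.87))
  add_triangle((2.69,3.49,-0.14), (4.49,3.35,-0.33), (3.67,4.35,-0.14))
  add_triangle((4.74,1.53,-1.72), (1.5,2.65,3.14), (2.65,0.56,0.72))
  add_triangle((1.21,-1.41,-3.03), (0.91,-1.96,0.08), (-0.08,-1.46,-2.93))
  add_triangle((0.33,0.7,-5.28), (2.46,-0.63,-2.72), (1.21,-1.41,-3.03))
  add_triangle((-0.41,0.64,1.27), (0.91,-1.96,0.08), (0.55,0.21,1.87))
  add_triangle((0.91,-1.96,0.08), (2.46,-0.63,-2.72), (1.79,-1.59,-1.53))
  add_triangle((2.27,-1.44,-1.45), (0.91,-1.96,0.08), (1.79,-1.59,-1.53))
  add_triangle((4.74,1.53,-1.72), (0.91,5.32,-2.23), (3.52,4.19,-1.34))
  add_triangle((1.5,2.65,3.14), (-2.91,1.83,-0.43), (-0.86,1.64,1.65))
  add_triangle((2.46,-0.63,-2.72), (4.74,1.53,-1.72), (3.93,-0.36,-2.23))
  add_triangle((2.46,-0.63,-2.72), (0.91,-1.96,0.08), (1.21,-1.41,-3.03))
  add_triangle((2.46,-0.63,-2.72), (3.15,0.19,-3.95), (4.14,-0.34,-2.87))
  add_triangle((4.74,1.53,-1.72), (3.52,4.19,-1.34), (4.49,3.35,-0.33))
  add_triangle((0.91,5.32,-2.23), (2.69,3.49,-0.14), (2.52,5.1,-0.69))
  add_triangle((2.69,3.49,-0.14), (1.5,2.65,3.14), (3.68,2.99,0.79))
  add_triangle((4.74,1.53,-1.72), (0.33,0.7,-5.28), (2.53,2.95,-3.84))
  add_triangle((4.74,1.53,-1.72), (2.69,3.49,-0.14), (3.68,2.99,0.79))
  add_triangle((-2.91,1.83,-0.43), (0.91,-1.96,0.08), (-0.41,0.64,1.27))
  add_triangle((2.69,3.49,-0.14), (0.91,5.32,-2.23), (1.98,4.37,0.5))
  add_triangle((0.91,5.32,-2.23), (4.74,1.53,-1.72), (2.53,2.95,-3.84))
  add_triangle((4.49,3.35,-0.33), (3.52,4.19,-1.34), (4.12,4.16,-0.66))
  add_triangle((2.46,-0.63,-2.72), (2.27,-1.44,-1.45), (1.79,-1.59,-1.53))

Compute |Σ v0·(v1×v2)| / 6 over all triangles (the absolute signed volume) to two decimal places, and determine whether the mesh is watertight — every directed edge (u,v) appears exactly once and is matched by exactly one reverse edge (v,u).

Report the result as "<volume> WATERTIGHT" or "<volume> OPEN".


114.22 OPEN

Per-triangle v0·(v1×v2)/6:
  t1: +2.8239
  t2: -1.9398
  t3: +12.4606
  t4: +8.4698
  t5: +0.6504
  t6: +2.9904
  t7: +0.5363
  t8: -1.4355
  t9: +2.8983
  t10: +2.4083
  t11: +0.5390
  t12: +2.0797
  t13: +3.6105
  t14: -0.8813
  t15: +0.4772
  t16: +0.6732
  t17: +1.0438
  t18: +2.4813
  t19: +0.5041
  t20: +2.4251
  t21: +0.3800
  t22: +14.1876
  t23: +0.2220
  t24: +1.6089
  t25: +0.7032
  t26: +1.1468
  t27: +4.6865
  t28: +0.5697
  t29: +0.9885
  t30: -0.0744
  t31: +3.7370
  t32: +1.3067
  t33: +2.7612
  t34: +0.3434
  t35: -0.1859
  t36: +0.3160
  t37: +4.3343
  t38: +1.5412
  t39: +1.4466
  t40: +1.6880
  t41: +0.8357
  t42: +3.2287
  t43: -0.7542
  t44: +2.8843
  t45: +7.3269
  t46: +3.2116
  t47: +0.8855
  t48: +2.8817
  t49: +8.4005
  t50: +0.4608
  t51: +0.3336
Σ = +114.2174 → |volume| = 114.22

Directed edges: 153 total; 3 unmatched, e.g. (3.15,0.19,-3.95)→(0.33,0.7,-5.28) → open.


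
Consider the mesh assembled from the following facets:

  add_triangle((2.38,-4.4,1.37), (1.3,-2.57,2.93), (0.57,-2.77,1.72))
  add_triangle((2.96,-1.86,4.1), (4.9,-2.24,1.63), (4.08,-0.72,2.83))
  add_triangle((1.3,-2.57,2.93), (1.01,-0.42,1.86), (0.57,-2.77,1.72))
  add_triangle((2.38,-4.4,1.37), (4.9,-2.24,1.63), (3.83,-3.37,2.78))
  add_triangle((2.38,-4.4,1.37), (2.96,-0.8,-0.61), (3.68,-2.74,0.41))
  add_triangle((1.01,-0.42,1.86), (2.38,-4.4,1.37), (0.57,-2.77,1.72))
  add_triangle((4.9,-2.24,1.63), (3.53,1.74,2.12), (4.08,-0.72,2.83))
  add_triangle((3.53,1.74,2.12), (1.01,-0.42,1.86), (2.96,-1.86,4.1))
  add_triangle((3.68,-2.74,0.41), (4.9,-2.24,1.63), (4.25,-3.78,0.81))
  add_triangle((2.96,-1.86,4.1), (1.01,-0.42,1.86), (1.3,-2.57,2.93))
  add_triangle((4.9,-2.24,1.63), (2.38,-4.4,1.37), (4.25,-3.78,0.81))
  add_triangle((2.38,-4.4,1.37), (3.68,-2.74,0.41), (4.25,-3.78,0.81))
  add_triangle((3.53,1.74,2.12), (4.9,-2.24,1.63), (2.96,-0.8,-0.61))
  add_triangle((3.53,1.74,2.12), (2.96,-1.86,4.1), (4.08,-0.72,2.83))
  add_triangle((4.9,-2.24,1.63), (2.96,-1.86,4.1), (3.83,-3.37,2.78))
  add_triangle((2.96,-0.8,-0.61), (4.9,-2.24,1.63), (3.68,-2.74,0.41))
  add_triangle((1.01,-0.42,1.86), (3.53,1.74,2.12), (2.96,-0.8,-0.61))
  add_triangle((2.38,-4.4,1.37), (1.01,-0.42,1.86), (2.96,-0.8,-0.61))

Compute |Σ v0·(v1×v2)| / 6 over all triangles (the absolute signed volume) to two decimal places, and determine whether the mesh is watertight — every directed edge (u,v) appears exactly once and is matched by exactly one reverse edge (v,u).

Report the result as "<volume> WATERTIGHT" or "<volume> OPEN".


Per-triangle v0·(v1×v2)/6:
  t1: +1.3932
  t2: +3.5231
  t3: +0.0005
  t4: +3.3086
  t5: +0.5634
  t6: -1.6695
  t7: +3.1493
  t8: +1.1935
  t9: +0.7000
  t10: +0.5183
  t11: +2.5007
  t12: +0.1252
  t13: +4.7948
  t14: +2.9901
  t15: +3.4961
  t16: +1.7452
  t17: -2.9552
  t18: -3.6980
Σ = +21.6792 → |volume| = 21.68

Directed edges: 54 total; 4 unmatched, e.g. (2.38,-4.4,1.37)→(1.3,-2.57,2.93) → open.

21.68 OPEN


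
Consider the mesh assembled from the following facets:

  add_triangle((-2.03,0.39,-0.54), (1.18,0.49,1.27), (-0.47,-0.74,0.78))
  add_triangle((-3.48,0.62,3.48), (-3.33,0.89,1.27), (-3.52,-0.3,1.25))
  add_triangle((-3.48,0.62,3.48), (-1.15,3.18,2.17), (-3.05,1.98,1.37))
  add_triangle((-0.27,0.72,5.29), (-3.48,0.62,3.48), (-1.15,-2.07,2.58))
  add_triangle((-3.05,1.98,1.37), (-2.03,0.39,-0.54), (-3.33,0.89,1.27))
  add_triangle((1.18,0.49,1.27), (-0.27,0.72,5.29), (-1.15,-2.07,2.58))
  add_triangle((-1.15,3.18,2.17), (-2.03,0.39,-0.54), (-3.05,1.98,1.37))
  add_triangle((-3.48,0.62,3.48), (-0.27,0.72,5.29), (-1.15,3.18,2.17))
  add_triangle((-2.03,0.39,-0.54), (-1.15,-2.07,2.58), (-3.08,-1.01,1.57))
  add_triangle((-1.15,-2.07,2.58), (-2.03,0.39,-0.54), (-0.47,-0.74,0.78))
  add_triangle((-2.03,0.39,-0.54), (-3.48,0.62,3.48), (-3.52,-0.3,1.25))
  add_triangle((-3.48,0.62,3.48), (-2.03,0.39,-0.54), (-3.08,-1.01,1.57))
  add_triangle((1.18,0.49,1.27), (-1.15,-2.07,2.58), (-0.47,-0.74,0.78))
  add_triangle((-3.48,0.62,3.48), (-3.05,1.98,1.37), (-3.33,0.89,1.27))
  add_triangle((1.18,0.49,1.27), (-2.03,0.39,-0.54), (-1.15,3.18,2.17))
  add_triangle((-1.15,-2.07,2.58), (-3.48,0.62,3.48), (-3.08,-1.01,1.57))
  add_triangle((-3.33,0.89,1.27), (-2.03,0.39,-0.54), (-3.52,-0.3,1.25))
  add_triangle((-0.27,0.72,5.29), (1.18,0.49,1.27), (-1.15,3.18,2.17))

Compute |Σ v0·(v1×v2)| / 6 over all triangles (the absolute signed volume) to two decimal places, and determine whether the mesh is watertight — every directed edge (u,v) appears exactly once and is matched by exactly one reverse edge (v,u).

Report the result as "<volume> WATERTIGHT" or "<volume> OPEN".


34.47 WATERTIGHT

Per-triangle v0·(v1×v2)/6:
  t1: -0.4880
  t2: +1.4984
  t3: +3.7489
  t4: +7.1808
  t5: +0.8321
  t6: +2.3725
  t7: +1.0161
  t8: +8.2649
  t9: +0.2880
  t10: +0.1092
  t11: -1.4193
  t12: +2.3483
  t13: +0.0064
  t14: +1.4273
  t15: -0.3568
  t16: +3.2852
  t17: +0.8972
  t18: +3.4565
Σ = +34.4675 → |volume| = 34.47

Directed edges: 54 total, each appears once with its reverse present → watertight.
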